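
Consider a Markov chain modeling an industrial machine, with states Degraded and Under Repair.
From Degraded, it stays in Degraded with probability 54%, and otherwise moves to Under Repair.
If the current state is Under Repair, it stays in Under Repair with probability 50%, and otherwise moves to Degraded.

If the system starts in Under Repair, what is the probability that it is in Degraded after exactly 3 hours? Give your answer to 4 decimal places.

0.5208

Propagate the distribution vector 3 hours from Under Repair.
After 0 hours: (0.0000, 1.0000)
After 1 hour: (0.5000, 0.5000)
After 2 hours: (0.5200, 0.4800)
After 3 hours: (0.5208, 0.4792)
P(in Degraded after 3 hours) = 0.5208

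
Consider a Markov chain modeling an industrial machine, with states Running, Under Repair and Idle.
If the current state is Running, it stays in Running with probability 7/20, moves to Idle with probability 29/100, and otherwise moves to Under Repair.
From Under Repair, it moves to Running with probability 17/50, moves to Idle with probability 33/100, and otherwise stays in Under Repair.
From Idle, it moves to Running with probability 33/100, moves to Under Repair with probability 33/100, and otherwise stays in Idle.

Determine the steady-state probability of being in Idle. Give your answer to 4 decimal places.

0.3196

Let the stationary distribution be π with π = πP and π_1 + π_2 + π_3 = 1.
π_1 = 0.35·π_1 + 0.34·π_2 + 0.33·π_3
π_2 = 0.36·π_1 + 0.33·π_2 + 0.33·π_3
Solving with the normalization constraint gives π = (0.3402, 0.3402, 0.3196).
So the stationary probability of Idle is 0.3196.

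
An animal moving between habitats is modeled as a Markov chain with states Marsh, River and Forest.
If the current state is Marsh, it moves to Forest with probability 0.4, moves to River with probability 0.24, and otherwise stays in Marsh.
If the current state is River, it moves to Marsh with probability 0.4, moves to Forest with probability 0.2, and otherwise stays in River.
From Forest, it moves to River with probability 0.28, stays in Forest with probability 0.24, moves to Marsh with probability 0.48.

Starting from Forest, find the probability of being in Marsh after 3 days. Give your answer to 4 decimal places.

0.4084

Propagate the distribution vector 3 days from Forest.
After 0 days: (0.0000, 0.0000, 1.0000)
After 1 day: (0.4800, 0.2800, 0.2400)
After 2 days: (0.4000, 0.2944, 0.3056)
After 3 days: (0.4084, 0.2993, 0.2922)
P(in Marsh after 3 days) = 0.4084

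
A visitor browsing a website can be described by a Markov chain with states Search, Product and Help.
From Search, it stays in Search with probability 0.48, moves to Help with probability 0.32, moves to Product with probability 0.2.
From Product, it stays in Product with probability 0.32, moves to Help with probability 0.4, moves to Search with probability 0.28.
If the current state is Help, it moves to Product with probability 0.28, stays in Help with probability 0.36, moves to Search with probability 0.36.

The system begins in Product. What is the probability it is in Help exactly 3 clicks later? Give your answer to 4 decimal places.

0.3561

Propagate the distribution vector 3 clicks from Product.
After 0 clicks: (0.0000, 1.0000, 0.0000)
After 1 click: (0.2800, 0.3200, 0.4000)
After 2 clicks: (0.3680, 0.2704, 0.3616)
After 3 clicks: (0.3825, 0.2614, 0.3561)
P(in Help after 3 clicks) = 0.3561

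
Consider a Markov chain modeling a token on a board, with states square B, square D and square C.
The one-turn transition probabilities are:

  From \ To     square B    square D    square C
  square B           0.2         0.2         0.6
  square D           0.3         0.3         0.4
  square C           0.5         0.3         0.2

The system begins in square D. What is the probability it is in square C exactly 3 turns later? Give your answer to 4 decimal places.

Propagate the distribution vector 3 turns from square D.
After 0 turns: (0.0000, 1.0000, 0.0000)
After 1 turn: (0.3000, 0.3000, 0.4000)
After 2 turns: (0.3500, 0.2700, 0.3800)
After 3 turns: (0.3410, 0.2650, 0.3940)
P(in square C after 3 turns) = 0.3940

0.3940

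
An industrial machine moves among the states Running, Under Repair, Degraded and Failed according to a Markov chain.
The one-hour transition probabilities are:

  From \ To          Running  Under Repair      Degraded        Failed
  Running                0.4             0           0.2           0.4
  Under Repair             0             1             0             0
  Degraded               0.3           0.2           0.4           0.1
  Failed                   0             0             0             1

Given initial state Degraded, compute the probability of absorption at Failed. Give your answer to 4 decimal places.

Let h(s) be the probability of absorption at Failed starting from transient state s. Then h(Failed) = 1 and h(Under Repair) = 0. By first-step analysis:
h(Running) = 0.4·h(Running) + 0.2·h(Degraded) + 0.4·1
h(Degraded) = 0.3·h(Running) + 0.2·0 + 0.4·h(Degraded) + 0.1·1
Solving: h(Running) = 0.8667, h(Degraded) = 0.6000.
Starting from Degraded, the probability is 0.6000.

0.6000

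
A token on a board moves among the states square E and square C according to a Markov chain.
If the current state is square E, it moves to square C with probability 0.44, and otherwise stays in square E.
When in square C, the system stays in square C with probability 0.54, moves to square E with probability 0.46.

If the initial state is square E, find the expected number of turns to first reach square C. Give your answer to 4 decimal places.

Let t(s) be the expected number of turns to first reach square C from state s, with t(square C) = 0. Conditioning on the first turn:
t(square E) = 1 + 0.56·t(square E)
Solving: t(square E) = 2.2727.
Expected turns from square E to square C: 2.2727.

2.2727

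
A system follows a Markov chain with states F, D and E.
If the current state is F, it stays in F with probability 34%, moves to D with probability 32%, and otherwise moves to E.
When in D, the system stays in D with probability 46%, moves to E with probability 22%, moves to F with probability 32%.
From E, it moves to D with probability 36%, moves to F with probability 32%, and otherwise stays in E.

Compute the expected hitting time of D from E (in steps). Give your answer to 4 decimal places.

2.8824

Let t(s) be the expected number of steps to first reach D from state s, with t(D) = 0. Conditioning on the first step:
t(F) = 1 + 0.34·t(F) + 0.34·t(E)
t(E) = 1 + 0.32·t(F) + 0.32·t(E)
Solving: t(F) = 3.0000, t(E) = 2.8824.
Expected steps from E to D: 2.8824.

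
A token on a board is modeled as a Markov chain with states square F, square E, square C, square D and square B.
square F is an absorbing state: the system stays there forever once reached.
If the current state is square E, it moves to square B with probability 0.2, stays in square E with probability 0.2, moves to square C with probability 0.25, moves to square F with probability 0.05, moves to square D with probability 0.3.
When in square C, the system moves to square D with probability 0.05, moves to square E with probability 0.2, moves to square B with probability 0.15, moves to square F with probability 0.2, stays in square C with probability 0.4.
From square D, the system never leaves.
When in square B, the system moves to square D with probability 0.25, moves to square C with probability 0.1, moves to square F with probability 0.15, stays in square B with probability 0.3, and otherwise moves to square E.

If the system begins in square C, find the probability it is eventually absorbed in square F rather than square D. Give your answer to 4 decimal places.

0.5385

Let h(s) be the probability of absorption at square F starting from transient state s. Then h(square F) = 1 and h(square D) = 0. By first-step analysis:
h(square E) = 0.05·1 + 0.2·h(square E) + 0.25·h(square C) + 0.3·0 + 0.2·h(square B)
h(square C) = 0.2·1 + 0.2·h(square E) + 0.4·h(square C) + 0.05·0 + 0.15·h(square B)
h(square B) = 0.15·1 + 0.2·h(square E) + 0.1·h(square C) + 0.25·0 + 0.3·h(square B)
Solving: h(square E) = 0.3269, h(square C) = 0.5385, h(square B) = 0.3846.
Starting from square C, the probability is 0.5385.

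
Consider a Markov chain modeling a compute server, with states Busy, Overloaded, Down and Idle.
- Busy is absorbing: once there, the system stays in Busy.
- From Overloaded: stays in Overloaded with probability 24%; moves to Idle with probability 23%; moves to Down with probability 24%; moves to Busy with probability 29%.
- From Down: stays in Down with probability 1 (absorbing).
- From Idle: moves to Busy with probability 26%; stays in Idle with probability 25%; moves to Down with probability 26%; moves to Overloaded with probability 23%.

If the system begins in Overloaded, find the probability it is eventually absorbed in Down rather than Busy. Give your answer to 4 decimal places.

0.4637

Let h(s) be the probability of absorption at Down starting from transient state s. Then h(Down) = 1 and h(Busy) = 0. By first-step analysis:
h(Overloaded) = 0.29·0 + 0.24·h(Overloaded) + 0.24·1 + 0.23·h(Idle)
h(Idle) = 0.26·0 + 0.23·h(Overloaded) + 0.26·1 + 0.25·h(Idle)
Solving: h(Overloaded) = 0.4637, h(Idle) = 0.4889.
Starting from Overloaded, the probability is 0.4637.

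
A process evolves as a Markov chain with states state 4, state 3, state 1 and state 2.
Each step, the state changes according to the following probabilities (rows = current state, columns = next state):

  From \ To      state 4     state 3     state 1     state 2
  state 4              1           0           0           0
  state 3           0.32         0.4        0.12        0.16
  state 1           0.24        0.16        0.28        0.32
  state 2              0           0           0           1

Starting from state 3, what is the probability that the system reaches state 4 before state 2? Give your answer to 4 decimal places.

Let h(s) be the probability of absorption at state 4 starting from transient state s. Then h(state 4) = 1 and h(state 2) = 0. By first-step analysis:
h(state 3) = 0.32·1 + 0.4·h(state 3) + 0.12·h(state 1) + 0.16·0
h(state 1) = 0.24·1 + 0.16·h(state 3) + 0.28·h(state 1) + 0.32·0
Solving: h(state 3) = 0.6279, h(state 1) = 0.4729.
Starting from state 3, the probability is 0.6279.

0.6279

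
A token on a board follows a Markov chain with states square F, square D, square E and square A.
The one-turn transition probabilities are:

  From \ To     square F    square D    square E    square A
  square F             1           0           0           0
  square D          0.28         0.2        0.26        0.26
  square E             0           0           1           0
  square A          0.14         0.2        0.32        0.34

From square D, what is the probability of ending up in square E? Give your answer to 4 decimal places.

0.5353

Let h(s) be the probability of absorption at square E starting from transient state s. Then h(square E) = 1 and h(square F) = 0. By first-step analysis:
h(square D) = 0.28·0 + 0.2·h(square D) + 0.26·1 + 0.26·h(square A)
h(square A) = 0.14·0 + 0.2·h(square D) + 0.32·1 + 0.34·h(square A)
Solving: h(square D) = 0.5353, h(square A) = 0.6471.
Starting from square D, the probability is 0.5353.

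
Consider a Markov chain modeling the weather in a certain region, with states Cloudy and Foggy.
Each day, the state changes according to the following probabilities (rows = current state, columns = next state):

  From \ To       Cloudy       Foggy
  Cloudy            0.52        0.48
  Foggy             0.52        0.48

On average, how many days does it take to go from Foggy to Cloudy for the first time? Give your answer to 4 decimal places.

1.9231

Let t(s) be the expected number of days to first reach Cloudy from state s, with t(Cloudy) = 0. Conditioning on the first day:
t(Foggy) = 1 + 0.48·t(Foggy)
Solving: t(Foggy) = 1.9231.
Expected days from Foggy to Cloudy: 1.9231.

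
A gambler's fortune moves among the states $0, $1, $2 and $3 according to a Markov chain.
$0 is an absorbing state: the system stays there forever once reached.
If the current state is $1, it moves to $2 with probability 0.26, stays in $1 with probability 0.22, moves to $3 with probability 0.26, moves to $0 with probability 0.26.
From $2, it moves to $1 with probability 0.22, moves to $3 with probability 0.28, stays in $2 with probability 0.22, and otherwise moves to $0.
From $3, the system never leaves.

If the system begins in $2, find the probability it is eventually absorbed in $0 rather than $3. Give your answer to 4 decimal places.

Let h(s) be the probability of absorption at $0 starting from transient state s. Then h($0) = 1 and h($3) = 0. By first-step analysis:
h($1) = 0.26·1 + 0.22·h($1) + 0.26·h($2) + 0.26·0
h($2) = 0.28·1 + 0.22·h($1) + 0.22·h($2) + 0.28·0
Solving: h($1) = 0.5000, h($2) = 0.5000.
Starting from $2, the probability is 0.5000.

0.5000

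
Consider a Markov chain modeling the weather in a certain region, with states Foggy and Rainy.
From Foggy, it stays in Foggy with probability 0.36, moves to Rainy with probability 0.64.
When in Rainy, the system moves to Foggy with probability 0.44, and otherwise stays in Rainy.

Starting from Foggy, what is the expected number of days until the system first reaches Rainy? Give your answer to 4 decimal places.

Let t(s) be the expected number of days to first reach Rainy from state s, with t(Rainy) = 0. Conditioning on the first day:
t(Foggy) = 1 + 0.36·t(Foggy)
Solving: t(Foggy) = 1.5625.
Expected days from Foggy to Rainy: 1.5625.

1.5625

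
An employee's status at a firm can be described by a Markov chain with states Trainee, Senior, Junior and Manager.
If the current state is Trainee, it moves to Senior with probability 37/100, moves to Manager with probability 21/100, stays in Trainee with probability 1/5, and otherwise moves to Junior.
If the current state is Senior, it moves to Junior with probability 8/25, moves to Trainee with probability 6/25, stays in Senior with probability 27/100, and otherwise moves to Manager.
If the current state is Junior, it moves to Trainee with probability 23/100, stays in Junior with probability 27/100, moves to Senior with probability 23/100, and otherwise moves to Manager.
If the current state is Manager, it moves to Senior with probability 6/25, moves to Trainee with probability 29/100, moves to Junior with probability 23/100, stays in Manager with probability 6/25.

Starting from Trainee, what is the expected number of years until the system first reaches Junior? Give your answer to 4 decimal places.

3.9484

Let t(s) be the expected number of years to first reach Junior from state s, with t(Junior) = 0. Conditioning on the first year:
t(Trainee) = 1 + 0.2·t(Trainee) + 0.37·t(Senior) + 0.21·t(Manager)
t(Senior) = 1 + 0.24·t(Trainee) + 0.27·t(Senior) + 0.17·t(Manager)
t(Manager) = 1 + 0.29·t(Trainee) + 0.24·t(Senior) + 0.24·t(Manager)
Solving: t(Trainee) = 3.9484, t(Senior) = 3.5892, t(Manager) = 3.9559.
Expected years from Trainee to Junior: 3.9484.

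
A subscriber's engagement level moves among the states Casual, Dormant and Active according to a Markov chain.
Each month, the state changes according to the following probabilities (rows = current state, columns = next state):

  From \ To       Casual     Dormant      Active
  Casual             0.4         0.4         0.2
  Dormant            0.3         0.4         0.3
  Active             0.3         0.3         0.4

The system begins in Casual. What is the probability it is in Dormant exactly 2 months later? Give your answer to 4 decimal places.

0.3800

Sum over the intermediate state after 1 month:
P = P(Casual→Casual)·P(Casual→Dormant) + P(Casual→Dormant)·P(Dormant→Dormant) + P(Casual→Active)·P(Active→Dormant)
  = 0.4×0.4 + 0.4×0.4 + 0.2×0.3
  = 0.1600 + 0.1600 + 0.0600 = 0.3800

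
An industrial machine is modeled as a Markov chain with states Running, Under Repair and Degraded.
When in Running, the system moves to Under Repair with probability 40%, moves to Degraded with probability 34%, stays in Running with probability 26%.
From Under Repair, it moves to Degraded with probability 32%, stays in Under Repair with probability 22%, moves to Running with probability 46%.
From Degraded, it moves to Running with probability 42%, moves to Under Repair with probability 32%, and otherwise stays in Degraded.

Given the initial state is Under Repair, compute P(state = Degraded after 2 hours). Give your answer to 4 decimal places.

Sum over the intermediate state after 1 hour:
P = P(Under Repair→Running)·P(Running→Degraded) + P(Under Repair→Under Repair)·P(Under Repair→Degraded) + P(Under Repair→Degraded)·P(Degraded→Degraded)
  = 0.46×0.34 + 0.22×0.32 + 0.32×0.26
  = 0.1564 + 0.0704 + 0.0832 = 0.3100

0.3100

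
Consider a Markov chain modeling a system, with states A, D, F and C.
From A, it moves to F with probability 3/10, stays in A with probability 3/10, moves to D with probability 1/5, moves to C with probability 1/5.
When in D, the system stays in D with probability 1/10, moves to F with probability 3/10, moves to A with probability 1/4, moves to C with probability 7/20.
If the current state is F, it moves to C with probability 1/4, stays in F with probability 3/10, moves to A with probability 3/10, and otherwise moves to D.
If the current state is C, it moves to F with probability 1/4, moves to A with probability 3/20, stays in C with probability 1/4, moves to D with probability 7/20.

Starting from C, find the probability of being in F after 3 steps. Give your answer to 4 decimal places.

0.2861

Propagate the distribution vector 3 steps from C.
After 0 steps: (0.0000, 0.0000, 0.0000, 1.0000)
After 1 step: (0.1500, 0.3500, 0.2500, 0.2500)
After 2 steps: (0.2450, 0.1900, 0.2875, 0.2775)
After 3 steps: (0.2489, 0.2083, 0.2861, 0.2568)
P(in F after 3 steps) = 0.2861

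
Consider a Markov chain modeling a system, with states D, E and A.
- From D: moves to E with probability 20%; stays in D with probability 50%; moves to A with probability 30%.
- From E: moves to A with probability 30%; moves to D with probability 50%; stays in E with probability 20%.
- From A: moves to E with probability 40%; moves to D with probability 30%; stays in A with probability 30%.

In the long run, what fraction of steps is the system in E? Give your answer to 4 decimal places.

0.2600

Let the stationary distribution be π with π = πP and π_1 + π_2 + π_3 = 1.
π_1 = 0.5·π_1 + 0.5·π_2 + 0.3·π_3
π_2 = 0.2·π_1 + 0.2·π_2 + 0.4·π_3
Solving with the normalization constraint gives π = (0.4400, 0.2600, 0.3000).
So the stationary probability of E is 0.2600.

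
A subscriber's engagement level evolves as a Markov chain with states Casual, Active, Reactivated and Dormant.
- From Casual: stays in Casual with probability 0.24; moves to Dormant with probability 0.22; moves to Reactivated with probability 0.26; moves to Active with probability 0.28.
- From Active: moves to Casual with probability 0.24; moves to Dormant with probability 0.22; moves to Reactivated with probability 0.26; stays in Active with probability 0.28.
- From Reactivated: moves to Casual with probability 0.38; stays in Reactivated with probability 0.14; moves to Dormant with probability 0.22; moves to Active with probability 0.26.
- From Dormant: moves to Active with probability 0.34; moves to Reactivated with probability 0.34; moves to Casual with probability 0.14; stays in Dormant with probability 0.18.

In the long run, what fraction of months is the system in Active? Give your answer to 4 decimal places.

Let the stationary distribution be π with π = πP and π_1 + π_2 + π_3 + π_4 = 1.
π_1 = 0.24·π_1 + 0.24·π_2 + 0.38·π_3 + 0.14·π_4
π_2 = 0.28·π_1 + 0.28·π_2 + 0.26·π_3 + 0.34·π_4
π_3 = 0.26·π_1 + 0.26·π_2 + 0.14·π_3 + 0.34·π_4
Solving with the normalization constraint gives π = (0.2535, 0.2877, 0.2473, 0.2115).
So the stationary probability of Active is 0.2877.

0.2877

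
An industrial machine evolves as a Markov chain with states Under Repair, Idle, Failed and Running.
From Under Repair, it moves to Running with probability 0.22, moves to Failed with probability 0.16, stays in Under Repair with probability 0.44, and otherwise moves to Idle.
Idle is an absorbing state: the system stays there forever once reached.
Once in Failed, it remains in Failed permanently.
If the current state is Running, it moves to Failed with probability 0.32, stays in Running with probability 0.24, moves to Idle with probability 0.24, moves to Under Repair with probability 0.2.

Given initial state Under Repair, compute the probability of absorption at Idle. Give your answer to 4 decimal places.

Let h(s) be the probability of absorption at Idle starting from transient state s. Then h(Idle) = 1 and h(Failed) = 0. By first-step analysis:
h(Under Repair) = 0.44·h(Under Repair) + 0.18·1 + 0.16·0 + 0.22·h(Running)
h(Running) = 0.2·h(Under Repair) + 0.24·1 + 0.32·0 + 0.24·h(Running)
Solving: h(Under Repair) = 0.4969, h(Running) = 0.4465.
Starting from Under Repair, the probability is 0.4969.

0.4969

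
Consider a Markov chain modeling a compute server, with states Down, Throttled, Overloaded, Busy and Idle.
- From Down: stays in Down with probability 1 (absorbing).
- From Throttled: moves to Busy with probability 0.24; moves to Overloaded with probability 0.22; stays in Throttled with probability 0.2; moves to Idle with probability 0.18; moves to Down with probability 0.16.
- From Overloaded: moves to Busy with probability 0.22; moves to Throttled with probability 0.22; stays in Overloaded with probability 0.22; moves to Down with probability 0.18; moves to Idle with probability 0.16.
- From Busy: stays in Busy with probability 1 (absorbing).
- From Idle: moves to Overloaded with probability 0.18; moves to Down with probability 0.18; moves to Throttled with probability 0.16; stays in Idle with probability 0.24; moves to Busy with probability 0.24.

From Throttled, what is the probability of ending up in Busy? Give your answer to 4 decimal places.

Let h(s) be the probability of absorption at Busy starting from transient state s. Then h(Busy) = 1 and h(Down) = 0. By first-step analysis:
h(Throttled) = 0.16·0 + 0.2·h(Throttled) + 0.22·h(Overloaded) + 0.24·1 + 0.18·h(Idle)
h(Overloaded) = 0.18·0 + 0.22·h(Throttled) + 0.22·h(Overloaded) + 0.22·1 + 0.16·h(Idle)
h(Idle) = 0.18·0 + 0.16·h(Throttled) + 0.18·h(Overloaded) + 0.24·1 + 0.24·h(Idle)
Solving: h(Throttled) = 0.5839, h(Overloaded) = 0.5641, h(Idle) = 0.5723.
Starting from Throttled, the probability is 0.5839.

0.5839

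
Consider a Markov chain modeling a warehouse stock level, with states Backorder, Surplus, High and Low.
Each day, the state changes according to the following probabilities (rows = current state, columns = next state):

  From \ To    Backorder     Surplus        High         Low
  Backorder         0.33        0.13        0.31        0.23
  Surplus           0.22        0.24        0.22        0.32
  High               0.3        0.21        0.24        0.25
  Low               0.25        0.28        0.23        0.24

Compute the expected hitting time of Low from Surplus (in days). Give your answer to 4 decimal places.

3.5934

Let t(s) be the expected number of days to first reach Low from state s, with t(Low) = 0. Conditioning on the first day:
t(Backorder) = 1 + 0.33·t(Backorder) + 0.13·t(Surplus) + 0.31·t(High)
t(Surplus) = 1 + 0.22·t(Backorder) + 0.24·t(Surplus) + 0.22·t(High)
t(High) = 1 + 0.3·t(Backorder) + 0.21·t(Surplus) + 0.24·t(High)
Solving: t(Backorder) = 3.9860, t(Surplus) = 3.5934, t(High) = 3.8821.
Expected days from Surplus to Low: 3.5934.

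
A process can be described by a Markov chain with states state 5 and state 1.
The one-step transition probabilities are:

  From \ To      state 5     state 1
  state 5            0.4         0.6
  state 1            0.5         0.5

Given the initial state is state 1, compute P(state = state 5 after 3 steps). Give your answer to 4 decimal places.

0.4550

Propagate the distribution vector 3 steps from state 1.
After 0 steps: (0.0000, 1.0000)
After 1 step: (0.5000, 0.5000)
After 2 steps: (0.4500, 0.5500)
After 3 steps: (0.4550, 0.5450)
P(in state 5 after 3 steps) = 0.4550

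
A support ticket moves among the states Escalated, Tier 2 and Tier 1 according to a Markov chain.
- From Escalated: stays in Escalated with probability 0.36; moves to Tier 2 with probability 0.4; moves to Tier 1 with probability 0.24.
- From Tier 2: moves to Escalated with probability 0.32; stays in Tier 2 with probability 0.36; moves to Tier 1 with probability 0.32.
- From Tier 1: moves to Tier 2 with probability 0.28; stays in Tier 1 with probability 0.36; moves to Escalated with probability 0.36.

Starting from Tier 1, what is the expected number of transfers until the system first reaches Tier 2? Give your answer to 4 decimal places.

Let t(s) be the expected number of transfers to first reach Tier 2 from state s, with t(Tier 2) = 0. Conditioning on the first transfer:
t(Escalated) = 1 + 0.36·t(Escalated) + 0.24·t(Tier 1)
t(Tier 1) = 1 + 0.36·t(Escalated) + 0.36·t(Tier 1)
Solving: t(Escalated) = 2.7228, t(Tier 1) = 3.0941.
Expected transfers from Tier 1 to Tier 2: 3.0941.

3.0941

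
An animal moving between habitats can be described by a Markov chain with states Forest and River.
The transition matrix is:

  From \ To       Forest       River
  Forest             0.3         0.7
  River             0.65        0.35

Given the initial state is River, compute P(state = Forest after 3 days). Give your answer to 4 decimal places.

0.5021

Propagate the distribution vector 3 days from River.
After 0 days: (0.0000, 1.0000)
After 1 day: (0.6500, 0.3500)
After 2 days: (0.4225, 0.5775)
After 3 days: (0.5021, 0.4979)
P(in Forest after 3 days) = 0.5021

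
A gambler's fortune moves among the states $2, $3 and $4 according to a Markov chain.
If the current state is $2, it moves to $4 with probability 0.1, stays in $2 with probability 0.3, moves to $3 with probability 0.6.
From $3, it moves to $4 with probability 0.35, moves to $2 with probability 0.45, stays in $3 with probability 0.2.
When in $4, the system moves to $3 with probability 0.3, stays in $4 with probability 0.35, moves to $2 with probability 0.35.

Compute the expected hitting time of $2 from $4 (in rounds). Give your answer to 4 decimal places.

Let t(s) be the expected number of rounds to first reach $2 from state s, with t($2) = 0. Conditioning on the first round:
t($3) = 1 + 0.2·t($3) + 0.35·t($4)
t($4) = 1 + 0.3·t($3) + 0.35·t($4)
Solving: t($3) = 2.4096, t($4) = 2.6506.
Expected rounds from $4 to $2: 2.6506.

2.6506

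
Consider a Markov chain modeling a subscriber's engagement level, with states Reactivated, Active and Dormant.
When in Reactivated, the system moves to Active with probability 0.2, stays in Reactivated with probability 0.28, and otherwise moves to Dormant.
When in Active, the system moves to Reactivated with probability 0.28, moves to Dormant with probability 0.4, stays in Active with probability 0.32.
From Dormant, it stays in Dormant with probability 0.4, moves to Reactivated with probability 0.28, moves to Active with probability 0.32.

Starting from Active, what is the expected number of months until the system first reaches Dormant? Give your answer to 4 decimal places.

Let t(s) be the expected number of months to first reach Dormant from state s, with t(Dormant) = 0. Conditioning on the first month:
t(Reactivated) = 1 + 0.28·t(Reactivated) + 0.2·t(Active)
t(Active) = 1 + 0.28·t(Reactivated) + 0.32·t(Active)
Solving: t(Reactivated) = 2.0295, t(Active) = 2.3063.
Expected months from Active to Dormant: 2.3063.

2.3063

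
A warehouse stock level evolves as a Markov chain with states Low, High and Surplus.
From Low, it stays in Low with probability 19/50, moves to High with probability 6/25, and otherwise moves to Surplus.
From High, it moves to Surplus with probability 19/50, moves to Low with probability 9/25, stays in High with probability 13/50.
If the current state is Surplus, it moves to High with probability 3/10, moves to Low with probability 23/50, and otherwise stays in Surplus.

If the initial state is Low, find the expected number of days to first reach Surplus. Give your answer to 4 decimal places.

Let t(s) be the expected number of days to first reach Surplus from state s, with t(Surplus) = 0. Conditioning on the first day:
t(Low) = 1 + 0.38·t(Low) + 0.24·t(High)
t(High) = 1 + 0.36·t(Low) + 0.26·t(High)
Solving: t(Low) = 2.6316, t(High) = 2.6316.
Expected days from Low to Surplus: 2.6316.

2.6316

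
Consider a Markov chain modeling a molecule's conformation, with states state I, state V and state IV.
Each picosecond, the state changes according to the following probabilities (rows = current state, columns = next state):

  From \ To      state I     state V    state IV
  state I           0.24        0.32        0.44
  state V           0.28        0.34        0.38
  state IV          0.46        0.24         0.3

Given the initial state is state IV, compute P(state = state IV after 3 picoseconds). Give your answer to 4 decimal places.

0.3682

Propagate the distribution vector 3 picoseconds from state IV.
After 0 picoseconds: (0.0000, 0.0000, 1.0000)
After 1 picosecond: (0.4600, 0.2400, 0.3000)
After 2 picoseconds: (0.3156, 0.3008, 0.3836)
After 3 picoseconds: (0.3364, 0.2953, 0.3682)
P(in state IV after 3 picoseconds) = 0.3682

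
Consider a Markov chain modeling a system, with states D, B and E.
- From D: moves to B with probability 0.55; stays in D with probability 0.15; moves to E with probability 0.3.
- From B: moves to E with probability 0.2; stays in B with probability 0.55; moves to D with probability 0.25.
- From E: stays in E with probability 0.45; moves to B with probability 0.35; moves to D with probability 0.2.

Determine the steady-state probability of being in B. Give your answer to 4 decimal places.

0.4910

Let the stationary distribution be π with π = πP and π_1 + π_2 + π_3 = 1.
π_1 = 0.15·π_1 + 0.25·π_2 + 0.2·π_3
π_2 = 0.55·π_1 + 0.55·π_2 + 0.35·π_3
Solving with the normalization constraint gives π = (0.2139, 0.4910, 0.2952).
So the stationary probability of B is 0.4910.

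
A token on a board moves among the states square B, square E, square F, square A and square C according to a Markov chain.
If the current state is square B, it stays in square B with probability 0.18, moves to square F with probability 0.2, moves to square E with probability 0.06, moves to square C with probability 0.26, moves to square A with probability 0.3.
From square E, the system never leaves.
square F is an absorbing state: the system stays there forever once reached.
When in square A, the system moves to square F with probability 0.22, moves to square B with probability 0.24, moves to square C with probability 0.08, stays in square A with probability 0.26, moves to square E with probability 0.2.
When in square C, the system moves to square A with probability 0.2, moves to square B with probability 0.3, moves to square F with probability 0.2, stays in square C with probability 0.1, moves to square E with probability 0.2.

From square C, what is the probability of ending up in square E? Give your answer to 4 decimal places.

Let h(s) be the probability of absorption at square E starting from transient state s. Then h(square E) = 1 and h(square F) = 0. By first-step analysis:
h(square B) = 0.18·h(square B) + 0.06·1 + 0.2·0 + 0.3·h(square A) + 0.26·h(square C)
h(square A) = 0.24·h(square B) + 0.2·1 + 0.22·0 + 0.26·h(square A) + 0.08·h(square C)
h(square C) = 0.3·h(square B) + 0.2·1 + 0.2·0 + 0.2·h(square A) + 0.1·h(square C)
Solving: h(square B) = 0.3753, h(square A) = 0.4401, h(square C) = 0.4451.
Starting from square C, the probability is 0.4451.

0.4451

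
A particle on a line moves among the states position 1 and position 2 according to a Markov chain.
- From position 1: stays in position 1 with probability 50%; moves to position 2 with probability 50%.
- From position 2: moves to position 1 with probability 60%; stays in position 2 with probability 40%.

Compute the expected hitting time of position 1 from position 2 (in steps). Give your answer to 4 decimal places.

1.6667

Let t(s) be the expected number of steps to first reach position 1 from state s, with t(position 1) = 0. Conditioning on the first step:
t(position 2) = 1 + 0.4·t(position 2)
Solving: t(position 2) = 1.6667.
Expected steps from position 2 to position 1: 1.6667.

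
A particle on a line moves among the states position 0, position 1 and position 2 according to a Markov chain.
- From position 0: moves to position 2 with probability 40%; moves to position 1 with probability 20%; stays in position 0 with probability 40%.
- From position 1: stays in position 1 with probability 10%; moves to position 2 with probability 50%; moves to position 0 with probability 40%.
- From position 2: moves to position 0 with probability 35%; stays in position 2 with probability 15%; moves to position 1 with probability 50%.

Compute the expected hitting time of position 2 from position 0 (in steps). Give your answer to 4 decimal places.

2.3913

Let t(s) be the expected number of steps to first reach position 2 from state s, with t(position 2) = 0. Conditioning on the first step:
t(position 0) = 1 + 0.4·t(position 0) + 0.2·t(position 1)
t(position 1) = 1 + 0.4·t(position 0) + 0.1·t(position 1)
Solving: t(position 0) = 2.3913, t(position 1) = 2.1739.
Expected steps from position 0 to position 2: 2.3913.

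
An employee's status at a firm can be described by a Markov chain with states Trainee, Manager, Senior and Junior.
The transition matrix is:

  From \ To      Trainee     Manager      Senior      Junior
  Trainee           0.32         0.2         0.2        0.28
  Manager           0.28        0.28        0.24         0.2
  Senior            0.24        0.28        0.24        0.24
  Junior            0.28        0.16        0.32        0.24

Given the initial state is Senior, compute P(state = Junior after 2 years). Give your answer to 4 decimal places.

Propagate the distribution vector 2 years from Senior.
After 0 years: (0.0000, 0.0000, 1.0000, 0.0000)
After 1 year: (0.2400, 0.2800, 0.2400, 0.2400)
After 2 years: (0.2800, 0.2320, 0.2496, 0.2384)
P(in Junior after 2 years) = 0.2384

0.2384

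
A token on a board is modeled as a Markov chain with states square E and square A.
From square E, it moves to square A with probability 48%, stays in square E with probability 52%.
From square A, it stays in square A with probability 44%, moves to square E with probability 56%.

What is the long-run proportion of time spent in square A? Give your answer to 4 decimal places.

Let the stationary distribution be π with π = πP and π_1 + π_2 = 1.
π_1 = 0.52·π_1 + 0.56·π_2
Solving with the normalization constraint gives π = (0.5385, 0.4615).
So the stationary probability of square A is 0.4615.

0.4615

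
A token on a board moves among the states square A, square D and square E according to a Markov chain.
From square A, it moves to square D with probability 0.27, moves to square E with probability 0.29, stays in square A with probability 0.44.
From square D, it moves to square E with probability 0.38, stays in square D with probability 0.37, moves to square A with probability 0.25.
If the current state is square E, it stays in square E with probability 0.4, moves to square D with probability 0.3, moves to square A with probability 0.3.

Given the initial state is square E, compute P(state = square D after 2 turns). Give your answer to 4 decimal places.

Sum over the intermediate state after 1 turn:
P = P(square E→square A)·P(square A→square D) + P(square E→square D)·P(square D→square D) + P(square E→square E)·P(square E→square D)
  = 0.3×0.27 + 0.3×0.37 + 0.4×0.3
  = 0.0810 + 0.1110 + 0.1200 = 0.3120

0.3120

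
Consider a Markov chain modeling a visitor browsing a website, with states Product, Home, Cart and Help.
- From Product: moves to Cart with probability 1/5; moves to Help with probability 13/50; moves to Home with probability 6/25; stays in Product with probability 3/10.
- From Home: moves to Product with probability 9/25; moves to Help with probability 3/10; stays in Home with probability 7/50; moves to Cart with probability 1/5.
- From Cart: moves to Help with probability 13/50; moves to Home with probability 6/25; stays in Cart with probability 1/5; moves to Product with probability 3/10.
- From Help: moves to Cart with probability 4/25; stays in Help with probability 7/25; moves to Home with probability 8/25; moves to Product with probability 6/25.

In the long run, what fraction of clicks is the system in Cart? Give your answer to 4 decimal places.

Let the stationary distribution be π with π = πP and π_1 + π_2 + π_3 + π_4 = 1.
π_1 = 0.3·π_1 + 0.36·π_2 + 0.3·π_3 + 0.24·π_4
π_2 = 0.24·π_1 + 0.14·π_2 + 0.24·π_3 + 0.32·π_4
π_3 = 0.2·π_1 + 0.2·π_2 + 0.2·π_3 + 0.16·π_4
Solving with the normalization constraint gives π = (0.2978, 0.2382, 0.1890, 0.2750).
So the stationary probability of Cart is 0.1890.

0.1890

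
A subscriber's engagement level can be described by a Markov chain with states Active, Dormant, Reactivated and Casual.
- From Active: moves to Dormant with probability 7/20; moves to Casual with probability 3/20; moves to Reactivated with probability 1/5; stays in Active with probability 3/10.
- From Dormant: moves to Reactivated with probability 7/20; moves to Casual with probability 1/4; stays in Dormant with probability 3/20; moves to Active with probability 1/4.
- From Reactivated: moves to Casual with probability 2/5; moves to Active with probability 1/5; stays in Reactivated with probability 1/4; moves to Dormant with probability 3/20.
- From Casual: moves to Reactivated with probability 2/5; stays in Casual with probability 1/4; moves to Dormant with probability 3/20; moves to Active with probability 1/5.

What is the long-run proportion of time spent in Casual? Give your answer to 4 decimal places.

Let the stationary distribution be π with π = πP and π_1 + π_2 + π_3 + π_4 = 1.
π_1 = 0.3·π_1 + 0.25·π_2 + 0.2·π_3 + 0.2·π_4
π_2 = 0.35·π_1 + 0.15·π_2 + 0.15·π_3 + 0.15·π_4
π_3 = 0.2·π_1 + 0.35·π_2 + 0.25·π_3 + 0.4·π_4
Solving with the normalization constraint gives π = (0.2331, 0.1966, 0.2987, 0.2715).
So the stationary probability of Casual is 0.2715.

0.2715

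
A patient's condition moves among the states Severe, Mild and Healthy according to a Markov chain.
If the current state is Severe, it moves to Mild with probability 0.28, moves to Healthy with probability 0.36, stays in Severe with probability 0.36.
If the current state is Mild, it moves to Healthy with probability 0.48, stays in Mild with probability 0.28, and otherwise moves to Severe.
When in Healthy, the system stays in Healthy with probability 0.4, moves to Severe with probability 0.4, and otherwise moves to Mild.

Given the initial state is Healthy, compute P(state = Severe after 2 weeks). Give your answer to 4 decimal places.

0.3520

Sum over the intermediate state after 1 week:
P = P(Healthy→Severe)·P(Severe→Severe) + P(Healthy→Mild)·P(Mild→Severe) + P(Healthy→Healthy)·P(Healthy→Severe)
  = 0.4×0.36 + 0.2×0.24 + 0.4×0.4
  = 0.1440 + 0.0480 + 0.1600 = 0.3520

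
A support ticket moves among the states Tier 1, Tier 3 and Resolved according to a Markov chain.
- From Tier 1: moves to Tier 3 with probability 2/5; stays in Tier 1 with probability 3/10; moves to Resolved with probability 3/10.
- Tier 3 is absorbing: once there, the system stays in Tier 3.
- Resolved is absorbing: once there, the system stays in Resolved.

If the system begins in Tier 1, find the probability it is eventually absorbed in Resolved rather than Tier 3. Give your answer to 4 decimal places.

0.4286

Let h(s) be the probability of absorption at Resolved starting from transient state s. Then h(Resolved) = 1 and h(Tier 3) = 0. By first-step analysis:
h(Tier 1) = 0.3·h(Tier 1) + 0.4·0 + 0.3·1
Solving: h(Tier 1) = 0.4286.
Starting from Tier 1, the probability is 0.4286.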